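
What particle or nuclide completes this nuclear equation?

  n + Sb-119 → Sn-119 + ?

proton

Conserve mass number: 1 + 119 = 119 + A, so A = 1.
Conserve atomic number: 0 + 51 = 50 + Z, so Z = 1.
A = 1 and Z = 1 is H-1 — a proton.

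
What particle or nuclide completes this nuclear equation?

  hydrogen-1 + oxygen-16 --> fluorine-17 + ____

Conserve mass number: 1 + 16 = 17 + A, so A = 0.
Conserve atomic number: 1 + 8 = 9 + Z, so Z = 0.
A = 0 and Z = 0 is γ — a gamma ray.

gamma ray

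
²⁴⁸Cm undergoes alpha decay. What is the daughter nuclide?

Alpha decay: mass number changes by -4, atomic number by -2.
A: 248 − 4 = 244; Z: 96 − 2 = 94.
Z = 94 is plutonium, so the daughter is ²⁴⁴Pu.

Pu-244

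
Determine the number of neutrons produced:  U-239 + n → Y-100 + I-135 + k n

5

Conserve mass number: 240 = 100 + 135 + k, so k = 240 − 235 = 5.
Check atomic number: 92 = 39 + 53 + 0 = 92. ✓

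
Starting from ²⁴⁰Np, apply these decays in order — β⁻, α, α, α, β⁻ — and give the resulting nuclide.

Ac-228

Start: (A, Z) = (240, 93).
After β⁻: (240, 94).
After α: (236, 92).
After α: (232, 90).
After α: (228, 88).
After β⁻: (228, 89).
Z = 89 is actinium.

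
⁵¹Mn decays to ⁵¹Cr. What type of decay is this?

ΔA = 51 − 51 = 0; ΔZ = 24 − 25 = -1.
A is unchanged and Z drops by 1 — a proton has become a neutron (β⁺ emission or electron capture).

beta-plus decay or electron capture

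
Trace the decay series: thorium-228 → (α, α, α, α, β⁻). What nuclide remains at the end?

Bi-212

Start: (A, Z) = (228, 90).
After α: (224, 88).
After α: (220, 86).
After α: (216, 84).
After α: (212, 82).
After β⁻: (212, 83).
Z = 83 is bismuth.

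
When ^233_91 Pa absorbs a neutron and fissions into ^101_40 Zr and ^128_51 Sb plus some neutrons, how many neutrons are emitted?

5

Conserve mass number: 234 = 101 + 128 + k, so k = 234 − 229 = 5.
Check atomic number: 91 = 40 + 51 + 0 = 91. ✓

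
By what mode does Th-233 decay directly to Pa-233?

beta-minus decay

ΔA = 233 − 233 = 0; ΔZ = 91 − 90 = +1.
A is unchanged and Z rises by 1 — a neutron has become a proton (β⁻ decay).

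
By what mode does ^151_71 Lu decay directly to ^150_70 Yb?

ΔA = 150 − 151 = -1; ΔZ = 70 − 71 = -1.
A drops by 1 and Z drops by 1 — a proton was emitted.

proton emission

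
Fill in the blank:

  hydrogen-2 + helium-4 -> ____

Li-6

Conserve mass number: 2 + 4 = A, so A = 6.
Conserve atomic number: 1 + 2 = Z, so Z = 3.
Z = 3 is lithium, so the species is lithium-6.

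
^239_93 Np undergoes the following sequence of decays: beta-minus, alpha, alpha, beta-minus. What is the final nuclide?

Start: (A, Z) = (239, 93).
After β⁻: (239, 94).
After α: (235, 92).
After α: (231, 90).
After β⁻: (231, 91).
Z = 91 is protactinium.

Pa-231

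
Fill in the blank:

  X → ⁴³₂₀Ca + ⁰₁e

Conserve mass number: A = 43 + 0, so A = 43.
Conserve atomic number: Z = 20 + 1, so Z = 21.
Z = 21 is scandium, so the species is ⁴³₂₁Sc.

Sc-43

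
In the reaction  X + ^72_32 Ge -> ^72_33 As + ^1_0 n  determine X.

proton

Conserve mass number: A + 72 = 72 + 1, so A = 1.
Conserve atomic number: Z + 32 = 33 + 0, so Z = 1.
A = 1 and Z = 1 is ^1_1 H — a proton.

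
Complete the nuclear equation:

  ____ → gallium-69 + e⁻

Conserve mass number: A = 69 + 0, so A = 69.
Conserve atomic number: Z = 31 − 1, so Z = 30.
Z = 30 is zinc, so the species is zinc-69.

Zn-69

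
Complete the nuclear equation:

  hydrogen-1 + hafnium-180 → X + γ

Ta-181

Conserve mass number: 1 + 180 = A + 0, so A = 181.
Conserve atomic number: 1 + 72 = Z + 0, so Z = 73.
Z = 73 is tantalum, so the species is tantalum-181.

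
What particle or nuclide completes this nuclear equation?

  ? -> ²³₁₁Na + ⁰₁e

Mg-23

Conserve mass number: A = 23 + 0, so A = 23.
Conserve atomic number: Z = 11 + 1, so Z = 12.
Z = 12 is magnesium, so the species is ²³₁₂Mg.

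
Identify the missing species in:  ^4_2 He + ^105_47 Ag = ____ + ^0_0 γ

In-109

Conserve mass number: 4 + 105 = A + 0, so A = 109.
Conserve atomic number: 2 + 47 = Z + 0, so Z = 49.
Z = 49 is indium, so the species is ^109_49 In.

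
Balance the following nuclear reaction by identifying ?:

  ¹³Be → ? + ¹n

Conserve mass number: 13 = A + 1, so A = 12.
Conserve atomic number: 4 = Z + 0, so Z = 4.
Z = 4 is beryllium, so the species is ¹²Be.

Be-12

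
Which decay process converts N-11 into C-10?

proton emission

ΔA = 10 − 11 = -1; ΔZ = 6 − 7 = -1.
A drops by 1 and Z drops by 1 — a proton was emitted.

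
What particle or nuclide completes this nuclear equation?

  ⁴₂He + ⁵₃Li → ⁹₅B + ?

gamma ray

Conserve mass number: 4 + 5 = 9 + A, so A = 0.
Conserve atomic number: 2 + 3 = 5 + Z, so Z = 0.
A = 0 and Z = 0 is ⁰₀γ — a gamma ray.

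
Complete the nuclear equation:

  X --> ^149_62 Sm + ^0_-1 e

Pm-149

Conserve mass number: A = 149 + 0, so A = 149.
Conserve atomic number: Z = 62 − 1, so Z = 61.
Z = 61 is promethium, so the species is ^149_61 Pm.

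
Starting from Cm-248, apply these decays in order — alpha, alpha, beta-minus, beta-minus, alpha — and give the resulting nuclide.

U-236

Start: (A, Z) = (248, 96).
After α: (244, 94).
After α: (240, 92).
After β⁻: (240, 93).
After β⁻: (240, 94).
After α: (236, 92).
Z = 92 is uranium.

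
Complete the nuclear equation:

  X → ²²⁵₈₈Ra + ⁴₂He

Th-229

Conserve mass number: A = 225 + 4, so A = 229.
Conserve atomic number: Z = 88 + 2, so Z = 90.
Z = 90 is thorium, so the species is ²²⁹₉₀Th.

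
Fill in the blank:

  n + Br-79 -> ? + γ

Br-80

Conserve mass number: 1 + 79 = A + 0, so A = 80.
Conserve atomic number: 0 + 35 = Z + 0, so Z = 35.
Z = 35 is bromine, so the species is Br-80.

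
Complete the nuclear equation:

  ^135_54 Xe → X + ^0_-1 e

Conserve mass number: 135 = A + 0, so A = 135.
Conserve atomic number: 54 = Z − 1, so Z = 55.
Z = 55 is caesium, so the species is ^135_55 Cs.

Cs-135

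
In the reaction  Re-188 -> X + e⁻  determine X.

Conserve mass number: 188 = A + 0, so A = 188.
Conserve atomic number: 75 = Z − 1, so Z = 76.
Z = 76 is osmium, so the species is Os-188.

Os-188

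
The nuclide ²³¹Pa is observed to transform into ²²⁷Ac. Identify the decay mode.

ΔA = 227 − 231 = -4; ΔZ = 89 − 91 = -2.
A drops by 4 and Z drops by 2 — the signature of alpha emission.

alpha decay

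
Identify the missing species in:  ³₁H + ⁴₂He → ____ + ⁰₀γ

Conserve mass number: 3 + 4 = A + 0, so A = 7.
Conserve atomic number: 1 + 2 = Z + 0, so Z = 3.
Z = 3 is lithium, so the species is ⁷₃Li.

Li-7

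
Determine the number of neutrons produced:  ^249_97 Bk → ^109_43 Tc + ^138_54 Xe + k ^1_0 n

Conserve mass number: 249 = 109 + 138 + k, so k = 249 − 247 = 2.
Check atomic number: 97 = 43 + 54 + 0 = 97. ✓

2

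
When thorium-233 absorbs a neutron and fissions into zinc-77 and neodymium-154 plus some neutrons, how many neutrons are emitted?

3

Conserve mass number: 234 = 77 + 154 + k, so k = 234 − 231 = 3.
Check atomic number: 90 = 30 + 60 + 0 = 90. ✓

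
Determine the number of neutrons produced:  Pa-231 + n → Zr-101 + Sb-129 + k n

2

Conserve mass number: 232 = 101 + 129 + k, so k = 232 − 230 = 2.
Check atomic number: 91 = 40 + 51 + 0 = 91. ✓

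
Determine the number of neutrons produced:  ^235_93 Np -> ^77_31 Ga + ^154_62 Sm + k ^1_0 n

4

Conserve mass number: 235 = 77 + 154 + k, so k = 235 − 231 = 4.
Check atomic number: 93 = 31 + 62 + 0 = 93. ✓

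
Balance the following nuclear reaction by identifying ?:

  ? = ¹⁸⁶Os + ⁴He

Conserve mass number: A = 186 + 4, so A = 190.
Conserve atomic number: Z = 76 + 2, so Z = 78.
Z = 78 is platinum, so the species is ¹⁹⁰Pt.

Pt-190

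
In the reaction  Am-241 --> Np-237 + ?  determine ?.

Conserve mass number: 241 = 237 + A, so A = 4.
Conserve atomic number: 95 = 93 + Z, so Z = 2.
A = 4 and Z = 2 is He-4 — an alpha particle.

alpha particle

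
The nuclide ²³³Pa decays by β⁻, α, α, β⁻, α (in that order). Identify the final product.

Fr-221

Start: (A, Z) = (233, 91).
After β⁻: (233, 92).
After α: (229, 90).
After α: (225, 88).
After β⁻: (225, 89).
After α: (221, 87).
Z = 87 is francium.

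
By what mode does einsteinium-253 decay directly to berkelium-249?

ΔA = 249 − 253 = -4; ΔZ = 97 − 99 = -2.
A drops by 4 and Z drops by 2 — the signature of alpha emission.

alpha decay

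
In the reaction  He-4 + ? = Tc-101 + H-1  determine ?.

Mo-98

Conserve mass number: 4 + A = 101 + 1, so A = 98.
Conserve atomic number: 2 + Z = 43 + 1, so Z = 42.
Z = 42 is molybdenum, so the species is Mo-98.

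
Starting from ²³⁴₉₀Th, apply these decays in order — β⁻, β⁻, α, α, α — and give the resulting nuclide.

Start: (A, Z) = (234, 90).
After β⁻: (234, 91).
After β⁻: (234, 92).
After α: (230, 90).
After α: (226, 88).
After α: (222, 86).
Z = 86 is radon.

Rn-222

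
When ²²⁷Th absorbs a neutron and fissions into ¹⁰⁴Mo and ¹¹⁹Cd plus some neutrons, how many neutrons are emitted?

5

Conserve mass number: 228 = 104 + 119 + k, so k = 228 − 223 = 5.
Check atomic number: 90 = 42 + 48 + 0 = 90. ✓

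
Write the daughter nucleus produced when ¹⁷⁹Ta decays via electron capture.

Electron capture: mass number changes by +0, atomic number by -1.
A: 179 = 179; Z: 73 − 1 = 72.
Z = 72 is hafnium, so the daughter is ¹⁷⁹Hf.

Hf-179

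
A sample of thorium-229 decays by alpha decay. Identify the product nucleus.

Alpha decay: mass number changes by -4, atomic number by -2.
A: 229 − 4 = 225; Z: 90 − 2 = 88.
Z = 88 is radium, so the daughter is radium-225.

Ra-225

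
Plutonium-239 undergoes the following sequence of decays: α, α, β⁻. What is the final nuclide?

Start: (A, Z) = (239, 94).
After α: (235, 92).
After α: (231, 90).
After β⁻: (231, 91).
Z = 91 is protactinium.

Pa-231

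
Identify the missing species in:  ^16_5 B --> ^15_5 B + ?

neutron

Conserve mass number: 16 = 15 + A, so A = 1.
Conserve atomic number: 5 = 5 + Z, so Z = 0.
A = 1 and Z = 0 is ^1_0 n — a neutron.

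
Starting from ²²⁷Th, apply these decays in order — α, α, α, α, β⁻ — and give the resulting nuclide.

Start: (A, Z) = (227, 90).
After α: (223, 88).
After α: (219, 86).
After α: (215, 84).
After α: (211, 82).
After β⁻: (211, 83).
Z = 83 is bismuth.

Bi-211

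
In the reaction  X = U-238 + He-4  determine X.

Conserve mass number: A = 238 + 4, so A = 242.
Conserve atomic number: Z = 92 + 2, so Z = 94.
Z = 94 is plutonium, so the species is Pu-242.

Pu-242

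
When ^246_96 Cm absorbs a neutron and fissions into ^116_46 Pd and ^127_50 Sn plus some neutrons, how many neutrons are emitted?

4

Conserve mass number: 247 = 116 + 127 + k, so k = 247 − 243 = 4.
Check atomic number: 96 = 46 + 50 + 0 = 96. ✓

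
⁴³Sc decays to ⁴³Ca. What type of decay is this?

beta-plus decay or electron capture

ΔA = 43 − 43 = 0; ΔZ = 20 − 21 = -1.
A is unchanged and Z drops by 1 — a proton has become a neutron (β⁺ emission or electron capture).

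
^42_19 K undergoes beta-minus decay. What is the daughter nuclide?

Ca-42

Beta-minus decay: mass number changes by +0, atomic number by +1.
A: 42 = 42; Z: 19 + 1 = 20.
Z = 20 is calcium, so the daughter is ^42_20 Ca.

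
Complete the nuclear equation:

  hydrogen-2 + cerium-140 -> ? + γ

Pr-142

Conserve mass number: 2 + 140 = A + 0, so A = 142.
Conserve atomic number: 1 + 58 = Z + 0, so Z = 59.
Z = 59 is praseodymium, so the species is praseodymium-142.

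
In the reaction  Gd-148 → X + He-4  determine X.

Sm-144

Conserve mass number: 148 = A + 4, so A = 144.
Conserve atomic number: 64 = Z + 2, so Z = 62.
Z = 62 is samarium, so the species is Sm-144.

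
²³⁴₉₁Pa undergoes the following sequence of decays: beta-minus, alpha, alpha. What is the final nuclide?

Start: (A, Z) = (234, 91).
After β⁻: (234, 92).
After α: (230, 90).
After α: (226, 88).
Z = 88 is radium.

Ra-226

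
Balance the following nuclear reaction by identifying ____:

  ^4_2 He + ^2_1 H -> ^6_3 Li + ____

Conserve mass number: 4 + 2 = 6 + A, so A = 0.
Conserve atomic number: 2 + 1 = 3 + Z, so Z = 0.
A = 0 and Z = 0 is ^0_0 γ — a gamma ray.

gamma ray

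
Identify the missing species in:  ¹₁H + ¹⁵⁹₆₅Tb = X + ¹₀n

Dy-159

Conserve mass number: 1 + 159 = A + 1, so A = 159.
Conserve atomic number: 1 + 65 = Z + 0, so Z = 66.
Z = 66 is dysprosium, so the species is ¹⁵⁹₆₆Dy.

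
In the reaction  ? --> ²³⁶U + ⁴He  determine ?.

Conserve mass number: A = 236 + 4, so A = 240.
Conserve atomic number: Z = 92 + 2, so Z = 94.
Z = 94 is plutonium, so the species is ²⁴⁰Pu.

Pu-240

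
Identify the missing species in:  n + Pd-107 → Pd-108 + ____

Conserve mass number: 1 + 107 = 108 + A, so A = 0.
Conserve atomic number: 0 + 46 = 46 + Z, so Z = 0.
A = 0 and Z = 0 is γ — a gamma ray.

gamma ray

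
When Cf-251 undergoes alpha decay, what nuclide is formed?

Cm-247

Alpha decay: mass number changes by -4, atomic number by -2.
A: 251 − 4 = 247; Z: 98 − 2 = 96.
Z = 96 is curium, so the daughter is Cm-247.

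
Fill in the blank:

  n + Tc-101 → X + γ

Tc-102

Conserve mass number: 1 + 101 = A + 0, so A = 102.
Conserve atomic number: 0 + 43 = Z + 0, so Z = 43.
Z = 43 is technetium, so the species is Tc-102.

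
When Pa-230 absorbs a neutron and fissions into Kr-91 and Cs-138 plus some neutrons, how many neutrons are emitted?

2

Conserve mass number: 231 = 91 + 138 + k, so k = 231 − 229 = 2.
Check atomic number: 91 = 36 + 55 + 0 = 91. ✓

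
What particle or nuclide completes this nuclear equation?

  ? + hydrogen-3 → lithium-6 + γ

Conserve mass number: A + 3 = 6 + 0, so A = 3.
Conserve atomic number: Z + 1 = 3 + 0, so Z = 2.
Z = 2 is helium, so the species is helium-3.

He-3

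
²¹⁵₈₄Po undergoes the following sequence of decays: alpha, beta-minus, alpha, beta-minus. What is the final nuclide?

Start: (A, Z) = (215, 84).
After α: (211, 82).
After β⁻: (211, 83).
After α: (207, 81).
After β⁻: (207, 82).
Z = 82 is lead.

Pb-207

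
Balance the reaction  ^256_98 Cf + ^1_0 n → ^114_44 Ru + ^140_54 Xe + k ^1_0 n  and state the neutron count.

Conserve mass number: 257 = 114 + 140 + k, so k = 257 − 254 = 3.
Check atomic number: 98 = 44 + 54 + 0 = 98. ✓

3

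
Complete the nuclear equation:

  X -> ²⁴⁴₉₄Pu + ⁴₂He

Cm-248

Conserve mass number: A = 244 + 4, so A = 248.
Conserve atomic number: Z = 94 + 2, so Z = 96.
Z = 96 is curium, so the species is ²⁴⁸₉₆Cm.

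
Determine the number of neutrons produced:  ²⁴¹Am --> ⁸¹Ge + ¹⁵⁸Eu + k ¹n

Conserve mass number: 241 = 81 + 158 + k, so k = 241 − 239 = 2.
Check atomic number: 95 = 32 + 63 + 0 = 95. ✓

2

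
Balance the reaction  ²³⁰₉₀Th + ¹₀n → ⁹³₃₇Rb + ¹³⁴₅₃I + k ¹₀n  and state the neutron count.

4

Conserve mass number: 231 = 93 + 134 + k, so k = 231 − 227 = 4.
Check atomic number: 90 = 37 + 53 + 0 = 90. ✓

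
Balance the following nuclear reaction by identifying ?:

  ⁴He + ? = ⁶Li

deuteron

Conserve mass number: 4 + A = 6, so A = 2.
Conserve atomic number: 2 + Z = 3, so Z = 1.
A = 2 and Z = 1 is ²H — a deuteron.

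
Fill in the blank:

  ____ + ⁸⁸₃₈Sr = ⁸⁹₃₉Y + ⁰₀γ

proton

Conserve mass number: A + 88 = 89 + 0, so A = 1.
Conserve atomic number: Z + 38 = 39 + 0, so Z = 1.
A = 1 and Z = 1 is ¹₁H — a proton.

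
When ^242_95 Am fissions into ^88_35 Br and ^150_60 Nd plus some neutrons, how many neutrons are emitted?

4

Conserve mass number: 242 = 88 + 150 + k, so k = 242 − 238 = 4.
Check atomic number: 95 = 35 + 60 + 0 = 95. ✓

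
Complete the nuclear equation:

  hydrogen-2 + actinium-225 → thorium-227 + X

gamma ray

Conserve mass number: 2 + 225 = 227 + A, so A = 0.
Conserve atomic number: 1 + 89 = 90 + Z, so Z = 0.
A = 0 and Z = 0 is γ — a gamma ray.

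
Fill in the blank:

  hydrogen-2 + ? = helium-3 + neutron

deuteron

Conserve mass number: 2 + A = 3 + 1, so A = 2.
Conserve atomic number: 1 + Z = 2 + 0, so Z = 1.
A = 2 and Z = 1 is hydrogen-2 — a deuteron.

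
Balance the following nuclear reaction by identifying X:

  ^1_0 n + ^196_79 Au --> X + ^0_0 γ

Conserve mass number: 1 + 196 = A + 0, so A = 197.
Conserve atomic number: 0 + 79 = Z + 0, so Z = 79.
Z = 79 is gold, so the species is ^197_79 Au.

Au-197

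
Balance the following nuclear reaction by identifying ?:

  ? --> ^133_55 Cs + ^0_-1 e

Conserve mass number: A = 133 + 0, so A = 133.
Conserve atomic number: Z = 55 − 1, so Z = 54.
Z = 54 is xenon, so the species is ^133_54 Xe.

Xe-133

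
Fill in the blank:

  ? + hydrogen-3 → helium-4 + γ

Conserve mass number: A + 3 = 4 + 0, so A = 1.
Conserve atomic number: Z + 1 = 2 + 0, so Z = 1.
A = 1 and Z = 1 is hydrogen-1 — a proton.

proton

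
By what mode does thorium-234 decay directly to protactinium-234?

ΔA = 234 − 234 = 0; ΔZ = 91 − 90 = +1.
A is unchanged and Z rises by 1 — a neutron has become a proton (β⁻ decay).

beta-minus decay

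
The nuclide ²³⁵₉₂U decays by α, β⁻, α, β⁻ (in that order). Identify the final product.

Start: (A, Z) = (235, 92).
After α: (231, 90).
After β⁻: (231, 91).
After α: (227, 89).
After β⁻: (227, 90).
Z = 90 is thorium.

Th-227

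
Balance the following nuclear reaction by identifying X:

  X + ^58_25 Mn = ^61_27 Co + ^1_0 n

Conserve mass number: A + 58 = 61 + 1, so A = 4.
Conserve atomic number: Z + 25 = 27 + 0, so Z = 2.
A = 4 and Z = 2 is ^4_2 He — an alpha particle.

alpha particle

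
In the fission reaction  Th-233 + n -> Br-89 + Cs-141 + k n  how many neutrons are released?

4

Conserve mass number: 234 = 89 + 141 + k, so k = 234 − 230 = 4.
Check atomic number: 90 = 35 + 55 + 0 = 90. ✓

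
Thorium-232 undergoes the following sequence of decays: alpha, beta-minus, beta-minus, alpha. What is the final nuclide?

Start: (A, Z) = (232, 90).
After α: (228, 88).
After β⁻: (228, 89).
After β⁻: (228, 90).
After α: (224, 88).
Z = 88 is radium.

Ra-224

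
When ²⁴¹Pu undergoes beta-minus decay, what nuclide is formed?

Am-241

Beta-minus decay: mass number changes by +0, atomic number by +1.
A: 241 = 241; Z: 94 + 1 = 95.
Z = 95 is americium, so the daughter is ²⁴¹Am.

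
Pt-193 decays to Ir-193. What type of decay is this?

beta-plus decay or electron capture

ΔA = 193 − 193 = 0; ΔZ = 77 − 78 = -1.
A is unchanged and Z drops by 1 — a proton has become a neutron (β⁺ emission or electron capture).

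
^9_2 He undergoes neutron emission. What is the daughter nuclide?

He-8

Neutron emission: mass number changes by -1, atomic number by +0.
A: 9 − 1 = 8; Z: 2 = 2.
Z = 2 is helium, so the daughter is ^8_2 He.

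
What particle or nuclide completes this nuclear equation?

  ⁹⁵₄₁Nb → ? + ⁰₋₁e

Mo-95

Conserve mass number: 95 = A + 0, so A = 95.
Conserve atomic number: 41 = Z − 1, so Z = 42.
Z = 42 is molybdenum, so the species is ⁹⁵₄₂Mo.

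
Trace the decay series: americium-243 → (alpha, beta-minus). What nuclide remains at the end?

Start: (A, Z) = (243, 95).
After α: (239, 93).
After β⁻: (239, 94).
Z = 94 is plutonium.

Pu-239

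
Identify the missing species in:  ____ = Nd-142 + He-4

Sm-146

Conserve mass number: A = 142 + 4, so A = 146.
Conserve atomic number: Z = 60 + 2, so Z = 62.
Z = 62 is samarium, so the species is Sm-146.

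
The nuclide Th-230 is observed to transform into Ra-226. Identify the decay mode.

alpha decay

ΔA = 226 − 230 = -4; ΔZ = 88 − 90 = -2.
A drops by 4 and Z drops by 2 — the signature of alpha emission.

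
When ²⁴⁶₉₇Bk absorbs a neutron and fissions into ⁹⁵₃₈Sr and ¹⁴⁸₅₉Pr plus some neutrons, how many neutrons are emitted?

4

Conserve mass number: 247 = 95 + 148 + k, so k = 247 − 243 = 4.
Check atomic number: 97 = 38 + 59 + 0 = 97. ✓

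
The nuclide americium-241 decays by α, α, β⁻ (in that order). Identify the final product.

Start: (A, Z) = (241, 95).
After α: (237, 93).
After α: (233, 91).
After β⁻: (233, 92).
Z = 92 is uranium.

U-233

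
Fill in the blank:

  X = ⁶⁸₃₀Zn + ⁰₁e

Conserve mass number: A = 68 + 0, so A = 68.
Conserve atomic number: Z = 30 + 1, so Z = 31.
Z = 31 is gallium, so the species is ⁶⁸₃₁Ga.

Ga-68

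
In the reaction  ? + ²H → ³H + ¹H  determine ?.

deuteron

Conserve mass number: A + 2 = 3 + 1, so A = 2.
Conserve atomic number: Z + 1 = 1 + 1, so Z = 1.
A = 2 and Z = 1 is ²H — a deuteron.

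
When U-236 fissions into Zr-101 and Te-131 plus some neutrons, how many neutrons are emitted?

Conserve mass number: 236 = 101 + 131 + k, so k = 236 − 232 = 4.
Check atomic number: 92 = 40 + 52 + 0 = 92. ✓

4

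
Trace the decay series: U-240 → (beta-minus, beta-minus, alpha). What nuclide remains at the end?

U-236

Start: (A, Z) = (240, 92).
After β⁻: (240, 93).
After β⁻: (240, 94).
After α: (236, 92).
Z = 92 is uranium.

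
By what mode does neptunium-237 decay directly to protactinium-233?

alpha decay

ΔA = 233 − 237 = -4; ΔZ = 91 − 93 = -2.
A drops by 4 and Z drops by 2 — the signature of alpha emission.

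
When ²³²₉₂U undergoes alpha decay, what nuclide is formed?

Th-228

Alpha decay: mass number changes by -4, atomic number by -2.
A: 232 − 4 = 228; Z: 92 − 2 = 90.
Z = 90 is thorium, so the daughter is ²²⁸₉₀Th.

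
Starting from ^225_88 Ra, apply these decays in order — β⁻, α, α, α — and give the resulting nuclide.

Start: (A, Z) = (225, 88).
After β⁻: (225, 89).
After α: (221, 87).
After α: (217, 85).
After α: (213, 83).
Z = 83 is bismuth.

Bi-213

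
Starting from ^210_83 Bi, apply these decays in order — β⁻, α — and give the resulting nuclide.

Start: (A, Z) = (210, 83).
After β⁻: (210, 84).
After α: (206, 82).
Z = 82 is lead.

Pb-206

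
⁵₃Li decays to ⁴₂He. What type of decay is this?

ΔA = 4 − 5 = -1; ΔZ = 2 − 3 = -1.
A drops by 1 and Z drops by 1 — a proton was emitted.

proton emission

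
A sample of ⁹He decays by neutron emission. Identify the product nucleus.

Neutron emission: mass number changes by -1, atomic number by +0.
A: 9 − 1 = 8; Z: 2 = 2.
Z = 2 is helium, so the daughter is ⁸He.

He-8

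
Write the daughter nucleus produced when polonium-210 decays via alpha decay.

Pb-206

Alpha decay: mass number changes by -4, atomic number by -2.
A: 210 − 4 = 206; Z: 84 − 2 = 82.
Z = 82 is lead, so the daughter is lead-206.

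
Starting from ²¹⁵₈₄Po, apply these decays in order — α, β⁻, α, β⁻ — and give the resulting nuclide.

Start: (A, Z) = (215, 84).
After α: (211, 82).
After β⁻: (211, 83).
After α: (207, 81).
After β⁻: (207, 82).
Z = 82 is lead.

Pb-207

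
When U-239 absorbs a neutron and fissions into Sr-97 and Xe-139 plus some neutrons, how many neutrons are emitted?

4

Conserve mass number: 240 = 97 + 139 + k, so k = 240 − 236 = 4.
Check atomic number: 92 = 38 + 54 + 0 = 92. ✓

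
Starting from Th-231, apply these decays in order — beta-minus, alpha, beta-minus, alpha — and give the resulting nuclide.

Start: (A, Z) = (231, 90).
After β⁻: (231, 91).
After α: (227, 89).
After β⁻: (227, 90).
After α: (223, 88).
Z = 88 is radium.

Ra-223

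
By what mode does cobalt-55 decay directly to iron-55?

ΔA = 55 − 55 = 0; ΔZ = 26 − 27 = -1.
A is unchanged and Z drops by 1 — a proton has become a neutron (β⁺ emission or electron capture).

beta-plus decay or electron capture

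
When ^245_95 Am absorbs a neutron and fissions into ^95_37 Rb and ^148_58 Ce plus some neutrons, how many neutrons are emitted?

3

Conserve mass number: 246 = 95 + 148 + k, so k = 246 − 243 = 3.
Check atomic number: 95 = 37 + 58 + 0 = 95. ✓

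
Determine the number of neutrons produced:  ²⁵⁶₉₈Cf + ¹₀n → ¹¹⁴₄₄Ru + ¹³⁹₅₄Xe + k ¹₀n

Conserve mass number: 257 = 114 + 139 + k, so k = 257 − 253 = 4.
Check atomic number: 98 = 44 + 54 + 0 = 98. ✓

4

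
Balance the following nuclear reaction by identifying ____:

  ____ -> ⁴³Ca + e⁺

Sc-43

Conserve mass number: A = 43 + 0, so A = 43.
Conserve atomic number: Z = 20 + 1, so Z = 21.
Z = 21 is scandium, so the species is ⁴³Sc.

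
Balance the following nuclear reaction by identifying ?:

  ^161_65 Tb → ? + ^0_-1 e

Dy-161

Conserve mass number: 161 = A + 0, so A = 161.
Conserve atomic number: 65 = Z − 1, so Z = 66.
Z = 66 is dysprosium, so the species is ^161_66 Dy.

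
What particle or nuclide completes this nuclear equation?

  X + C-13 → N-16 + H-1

Conserve mass number: A + 13 = 16 + 1, so A = 4.
Conserve atomic number: Z + 6 = 7 + 1, so Z = 2.
A = 4 and Z = 2 is He-4 — an alpha particle.

alpha particle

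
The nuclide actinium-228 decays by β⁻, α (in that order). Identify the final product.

Start: (A, Z) = (228, 89).
After β⁻: (228, 90).
After α: (224, 88).
Z = 88 is radium.

Ra-224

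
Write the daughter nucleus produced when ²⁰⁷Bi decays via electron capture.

Pb-207

Electron capture: mass number changes by +0, atomic number by -1.
A: 207 = 207; Z: 83 − 1 = 82.
Z = 82 is lead, so the daughter is ²⁰⁷Pb.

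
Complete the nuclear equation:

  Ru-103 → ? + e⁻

Conserve mass number: 103 = A + 0, so A = 103.
Conserve atomic number: 44 = Z − 1, so Z = 45.
Z = 45 is rhodium, so the species is Rh-103.

Rh-103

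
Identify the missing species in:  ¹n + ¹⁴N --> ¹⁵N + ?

gamma ray

Conserve mass number: 1 + 14 = 15 + A, so A = 0.
Conserve atomic number: 0 + 7 = 7 + Z, so Z = 0.
A = 0 and Z = 0 is γ — a gamma ray.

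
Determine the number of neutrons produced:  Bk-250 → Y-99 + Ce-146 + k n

5

Conserve mass number: 250 = 99 + 146 + k, so k = 250 − 245 = 5.
Check atomic number: 97 = 39 + 58 + 0 = 97. ✓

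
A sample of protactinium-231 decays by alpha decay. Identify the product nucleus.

Ac-227

Alpha decay: mass number changes by -4, atomic number by -2.
A: 231 − 4 = 227; Z: 91 − 2 = 89.
Z = 89 is actinium, so the daughter is actinium-227.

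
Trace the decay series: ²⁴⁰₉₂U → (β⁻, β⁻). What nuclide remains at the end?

Start: (A, Z) = (240, 92).
After β⁻: (240, 93).
After β⁻: (240, 94).
Z = 94 is plutonium.

Pu-240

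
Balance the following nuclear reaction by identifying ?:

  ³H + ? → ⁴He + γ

proton

Conserve mass number: 3 + A = 4 + 0, so A = 1.
Conserve atomic number: 1 + Z = 2 + 0, so Z = 1.
A = 1 and Z = 1 is ¹H — a proton.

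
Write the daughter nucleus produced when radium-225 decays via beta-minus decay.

Beta-minus decay: mass number changes by +0, atomic number by +1.
A: 225 = 225; Z: 88 + 1 = 89.
Z = 89 is actinium, so the daughter is actinium-225.

Ac-225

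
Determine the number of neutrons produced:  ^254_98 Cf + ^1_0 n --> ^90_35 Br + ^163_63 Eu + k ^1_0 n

2

Conserve mass number: 255 = 90 + 163 + k, so k = 255 − 253 = 2.
Check atomic number: 98 = 35 + 63 + 0 = 98. ✓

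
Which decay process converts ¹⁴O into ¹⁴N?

beta-plus decay or electron capture

ΔA = 14 − 14 = 0; ΔZ = 7 − 8 = -1.
A is unchanged and Z drops by 1 — a proton has become a neutron (β⁺ emission or electron capture).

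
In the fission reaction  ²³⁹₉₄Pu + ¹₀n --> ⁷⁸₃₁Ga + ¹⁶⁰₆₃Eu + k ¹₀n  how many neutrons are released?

Conserve mass number: 240 = 78 + 160 + k, so k = 240 − 238 = 2.
Check atomic number: 94 = 31 + 63 + 0 = 94. ✓

2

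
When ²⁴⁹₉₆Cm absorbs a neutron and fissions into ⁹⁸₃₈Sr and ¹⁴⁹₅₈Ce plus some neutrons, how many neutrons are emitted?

Conserve mass number: 250 = 98 + 149 + k, so k = 250 − 247 = 3.
Check atomic number: 96 = 38 + 58 + 0 = 96. ✓

3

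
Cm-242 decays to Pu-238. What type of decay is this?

alpha decay

ΔA = 238 − 242 = -4; ΔZ = 94 − 96 = -2.
A drops by 4 and Z drops by 2 — the signature of alpha emission.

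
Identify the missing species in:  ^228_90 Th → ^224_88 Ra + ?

alpha particle

Conserve mass number: 228 = 224 + A, so A = 4.
Conserve atomic number: 90 = 88 + Z, so Z = 2.
A = 4 and Z = 2 is ^4_2 He — an alpha particle.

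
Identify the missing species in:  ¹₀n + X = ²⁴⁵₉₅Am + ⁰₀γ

Conserve mass number: 1 + A = 245 + 0, so A = 244.
Conserve atomic number: 0 + Z = 95 + 0, so Z = 95.
Z = 95 is americium, so the species is ²⁴⁴₉₅Am.

Am-244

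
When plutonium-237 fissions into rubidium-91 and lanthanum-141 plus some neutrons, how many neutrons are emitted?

5

Conserve mass number: 237 = 91 + 141 + k, so k = 237 − 232 = 5.
Check atomic number: 94 = 37 + 57 + 0 = 94. ✓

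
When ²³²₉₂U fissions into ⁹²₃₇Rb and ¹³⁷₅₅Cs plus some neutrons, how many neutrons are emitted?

Conserve mass number: 232 = 92 + 137 + k, so k = 232 − 229 = 3.
Check atomic number: 92 = 37 + 55 + 0 = 92. ✓

3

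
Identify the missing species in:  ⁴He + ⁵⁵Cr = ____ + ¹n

Conserve mass number: 4 + 55 = A + 1, so A = 58.
Conserve atomic number: 2 + 24 = Z + 0, so Z = 26.
Z = 26 is iron, so the species is ⁵⁸Fe.

Fe-58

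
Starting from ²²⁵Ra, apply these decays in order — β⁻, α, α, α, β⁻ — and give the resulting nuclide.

Start: (A, Z) = (225, 88).
After β⁻: (225, 89).
After α: (221, 87).
After α: (217, 85).
After α: (213, 83).
After β⁻: (213, 84).
Z = 84 is polonium.

Po-213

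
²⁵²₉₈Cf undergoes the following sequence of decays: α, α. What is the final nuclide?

Start: (A, Z) = (252, 98).
After α: (248, 96).
After α: (244, 94).
Z = 94 is plutonium.

Pu-244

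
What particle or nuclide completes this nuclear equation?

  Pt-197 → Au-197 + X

beta-minus particle

Conserve mass number: 197 = 197 + A, so A = 0.
Conserve atomic number: 78 = 79 + Z, so Z = -1.
A = 0 and Z = -1 is e⁻ — a beta-minus particle.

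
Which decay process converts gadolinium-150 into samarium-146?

ΔA = 146 − 150 = -4; ΔZ = 62 − 64 = -2.
A drops by 4 and Z drops by 2 — the signature of alpha emission.

alpha decay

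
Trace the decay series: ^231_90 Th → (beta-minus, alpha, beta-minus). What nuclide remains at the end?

Start: (A, Z) = (231, 90).
After β⁻: (231, 91).
After α: (227, 89).
After β⁻: (227, 90).
Z = 90 is thorium.

Th-227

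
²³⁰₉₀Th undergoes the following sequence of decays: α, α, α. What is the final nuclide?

Po-218

Start: (A, Z) = (230, 90).
After α: (226, 88).
After α: (222, 86).
After α: (218, 84).
Z = 84 is polonium.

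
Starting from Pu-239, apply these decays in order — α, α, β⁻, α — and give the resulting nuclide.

Ac-227

Start: (A, Z) = (239, 94).
After α: (235, 92).
After α: (231, 90).
After β⁻: (231, 91).
After α: (227, 89).
Z = 89 is actinium.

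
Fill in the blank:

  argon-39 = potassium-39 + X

beta-minus particle

Conserve mass number: 39 = 39 + A, so A = 0.
Conserve atomic number: 18 = 19 + Z, so Z = -1.
A = 0 and Z = -1 is e⁻ — a beta-minus particle.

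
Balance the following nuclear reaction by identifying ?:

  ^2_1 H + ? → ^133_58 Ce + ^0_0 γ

Conserve mass number: 2 + A = 133 + 0, so A = 131.
Conserve atomic number: 1 + Z = 58 + 0, so Z = 57.
Z = 57 is lanthanum, so the species is ^131_57 La.

La-131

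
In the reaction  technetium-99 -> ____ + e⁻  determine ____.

Conserve mass number: 99 = A + 0, so A = 99.
Conserve atomic number: 43 = Z − 1, so Z = 44.
Z = 44 is ruthenium, so the species is ruthenium-99.

Ru-99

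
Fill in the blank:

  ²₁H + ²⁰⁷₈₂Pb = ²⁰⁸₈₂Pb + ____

Conserve mass number: 2 + 207 = 208 + A, so A = 1.
Conserve atomic number: 1 + 82 = 82 + Z, so Z = 1.
A = 1 and Z = 1 is ¹₁H — a proton.

proton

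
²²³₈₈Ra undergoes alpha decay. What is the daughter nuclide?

Alpha decay: mass number changes by -4, atomic number by -2.
A: 223 − 4 = 219; Z: 88 − 2 = 86.
Z = 86 is radon, so the daughter is ²¹⁹₈₆Rn.

Rn-219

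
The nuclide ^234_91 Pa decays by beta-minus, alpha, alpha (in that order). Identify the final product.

Start: (A, Z) = (234, 91).
After β⁻: (234, 92).
After α: (230, 90).
After α: (226, 88).
Z = 88 is radium.

Ra-226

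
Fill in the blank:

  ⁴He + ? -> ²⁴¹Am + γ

Np-237

Conserve mass number: 4 + A = 241 + 0, so A = 237.
Conserve atomic number: 2 + Z = 95 + 0, so Z = 93.
Z = 93 is neptunium, so the species is ²³⁷Np.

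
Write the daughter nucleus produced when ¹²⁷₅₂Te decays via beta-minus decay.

Beta-minus decay: mass number changes by +0, atomic number by +1.
A: 127 = 127; Z: 52 + 1 = 53.
Z = 53 is iodine, so the daughter is ¹²⁷₅₃I.

I-127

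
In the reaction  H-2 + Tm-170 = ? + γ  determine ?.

Conserve mass number: 2 + 170 = A + 0, so A = 172.
Conserve atomic number: 1 + 69 = Z + 0, so Z = 70.
Z = 70 is ytterbium, so the species is Yb-172.

Yb-172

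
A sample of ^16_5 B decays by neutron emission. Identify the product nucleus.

Neutron emission: mass number changes by -1, atomic number by +0.
A: 16 − 1 = 15; Z: 5 = 5.
Z = 5 is boron, so the daughter is ^15_5 B.

B-15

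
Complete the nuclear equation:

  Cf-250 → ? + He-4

Cm-246

Conserve mass number: 250 = A + 4, so A = 246.
Conserve atomic number: 98 = Z + 2, so Z = 96.
Z = 96 is curium, so the species is Cm-246.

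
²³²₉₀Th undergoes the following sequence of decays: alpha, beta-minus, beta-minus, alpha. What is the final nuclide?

Start: (A, Z) = (232, 90).
After α: (228, 88).
After β⁻: (228, 89).
After β⁻: (228, 90).
After α: (224, 88).
Z = 88 is radium.

Ra-224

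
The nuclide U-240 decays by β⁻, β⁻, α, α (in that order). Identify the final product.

Th-232

Start: (A, Z) = (240, 92).
After β⁻: (240, 93).
After β⁻: (240, 94).
After α: (236, 92).
After α: (232, 90).
Z = 90 is thorium.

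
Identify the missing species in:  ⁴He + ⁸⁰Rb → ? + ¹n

Conserve mass number: 4 + 80 = A + 1, so A = 83.
Conserve atomic number: 2 + 37 = Z + 0, so Z = 39.
Z = 39 is yttrium, so the species is ⁸³Y.

Y-83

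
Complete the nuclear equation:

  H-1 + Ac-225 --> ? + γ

Conserve mass number: 1 + 225 = A + 0, so A = 226.
Conserve atomic number: 1 + 89 = Z + 0, so Z = 90.
Z = 90 is thorium, so the species is Th-226.

Th-226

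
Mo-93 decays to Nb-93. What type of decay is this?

beta-plus decay or electron capture

ΔA = 93 − 93 = 0; ΔZ = 41 − 42 = -1.
A is unchanged and Z drops by 1 — a proton has become a neutron (β⁺ emission or electron capture).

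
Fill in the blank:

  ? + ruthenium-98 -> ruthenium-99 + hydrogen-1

Conserve mass number: A + 98 = 99 + 1, so A = 2.
Conserve atomic number: Z + 44 = 44 + 1, so Z = 1.
A = 2 and Z = 1 is hydrogen-2 — a deuteron.

deuteron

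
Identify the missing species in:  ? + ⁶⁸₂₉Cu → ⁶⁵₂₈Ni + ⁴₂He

Conserve mass number: A + 68 = 65 + 4, so A = 1.
Conserve atomic number: Z + 29 = 28 + 2, so Z = 1.
A = 1 and Z = 1 is ¹₁H — a proton.

proton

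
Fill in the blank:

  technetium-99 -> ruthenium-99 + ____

beta-minus particle

Conserve mass number: 99 = 99 + A, so A = 0.
Conserve atomic number: 43 = 44 + Z, so Z = -1.
A = 0 and Z = -1 is e⁻ — a beta-minus particle.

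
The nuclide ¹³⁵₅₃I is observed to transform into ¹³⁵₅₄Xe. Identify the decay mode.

ΔA = 135 − 135 = 0; ΔZ = 54 − 53 = +1.
A is unchanged and Z rises by 1 — a neutron has become a proton (β⁻ decay).

beta-minus decay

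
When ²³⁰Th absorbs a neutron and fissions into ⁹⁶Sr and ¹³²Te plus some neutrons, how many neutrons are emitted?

Conserve mass number: 231 = 96 + 132 + k, so k = 231 − 228 = 3.
Check atomic number: 90 = 38 + 52 + 0 = 90. ✓

3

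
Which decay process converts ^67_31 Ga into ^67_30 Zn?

ΔA = 67 − 67 = 0; ΔZ = 30 − 31 = -1.
A is unchanged and Z drops by 1 — a proton has become a neutron (β⁺ emission or electron capture).

beta-plus decay or electron capture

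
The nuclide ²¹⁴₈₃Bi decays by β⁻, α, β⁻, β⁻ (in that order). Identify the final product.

Start: (A, Z) = (214, 83).
After β⁻: (214, 84).
After α: (210, 82).
After β⁻: (210, 83).
After β⁻: (210, 84).
Z = 84 is polonium.

Po-210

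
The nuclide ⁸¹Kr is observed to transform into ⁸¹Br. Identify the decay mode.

ΔA = 81 − 81 = 0; ΔZ = 35 − 36 = -1.
A is unchanged and Z drops by 1 — a proton has become a neutron (β⁺ emission or electron capture).

beta-plus decay or electron capture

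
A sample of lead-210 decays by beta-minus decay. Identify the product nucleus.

Bi-210

Beta-minus decay: mass number changes by +0, atomic number by +1.
A: 210 = 210; Z: 82 + 1 = 83.
Z = 83 is bismuth, so the daughter is bismuth-210.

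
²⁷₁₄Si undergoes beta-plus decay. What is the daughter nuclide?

Beta-plus decay: mass number changes by +0, atomic number by -1.
A: 27 = 27; Z: 14 − 1 = 13.
Z = 13 is aluminium, so the daughter is ²⁷₁₃Al.

Al-27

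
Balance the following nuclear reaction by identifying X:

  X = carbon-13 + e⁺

Conserve mass number: A = 13 + 0, so A = 13.
Conserve atomic number: Z = 6 + 1, so Z = 7.
Z = 7 is nitrogen, so the species is nitrogen-13.

N-13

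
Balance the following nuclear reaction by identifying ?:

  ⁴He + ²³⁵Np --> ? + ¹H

Conserve mass number: 4 + 235 = A + 1, so A = 238.
Conserve atomic number: 2 + 93 = Z + 1, so Z = 94.
Z = 94 is plutonium, so the species is ²³⁸Pu.

Pu-238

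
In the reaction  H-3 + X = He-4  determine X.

Conserve mass number: 3 + A = 4, so A = 1.
Conserve atomic number: 1 + Z = 2, so Z = 1.
A = 1 and Z = 1 is H-1 — a proton.

proton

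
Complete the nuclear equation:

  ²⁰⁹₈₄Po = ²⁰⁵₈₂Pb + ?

alpha particle

Conserve mass number: 209 = 205 + A, so A = 4.
Conserve atomic number: 84 = 82 + Z, so Z = 2.
A = 4 and Z = 2 is ⁴₂He — an alpha particle.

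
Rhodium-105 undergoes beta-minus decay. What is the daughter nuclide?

Beta-minus decay: mass number changes by +0, atomic number by +1.
A: 105 = 105; Z: 45 + 1 = 46.
Z = 46 is palladium, so the daughter is palladium-105.

Pd-105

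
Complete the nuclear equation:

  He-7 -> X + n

Conserve mass number: 7 = A + 1, so A = 6.
Conserve atomic number: 2 = Z + 0, so Z = 2.
Z = 2 is helium, so the species is He-6.

He-6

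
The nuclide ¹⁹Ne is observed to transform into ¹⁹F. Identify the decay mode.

ΔA = 19 − 19 = 0; ΔZ = 9 − 10 = -1.
A is unchanged and Z drops by 1 — a proton has become a neutron (β⁺ emission or electron capture).

beta-plus decay or electron capture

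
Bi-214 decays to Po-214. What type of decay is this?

beta-minus decay

ΔA = 214 − 214 = 0; ΔZ = 84 − 83 = +1.
A is unchanged and Z rises by 1 — a neutron has become a proton (β⁻ decay).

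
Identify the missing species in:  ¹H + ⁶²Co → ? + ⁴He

Fe-59

Conserve mass number: 1 + 62 = A + 4, so A = 59.
Conserve atomic number: 1 + 27 = Z + 2, so Z = 26.
Z = 26 is iron, so the species is ⁵⁹Fe.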